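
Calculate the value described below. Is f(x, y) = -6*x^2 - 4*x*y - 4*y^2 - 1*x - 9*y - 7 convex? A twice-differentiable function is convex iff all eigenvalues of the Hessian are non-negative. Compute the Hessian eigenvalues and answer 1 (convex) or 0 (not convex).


The Hessian of f(x,y) = -6*x^2 - 4*x*y - 4*y^2 - 1*x - 9*y - 7 is:
H = [[-12, -4], [-4, -8]]
Trace = -12 - 8 = -20
Determinant = -12*-8 - (-4)^2 = 80
Discriminant = (-20)^2 - 4*80 = 80.0
Eigenvalues: lambda_1 = -14.4721, lambda_2 = -5.5279
The function is not convex.

0


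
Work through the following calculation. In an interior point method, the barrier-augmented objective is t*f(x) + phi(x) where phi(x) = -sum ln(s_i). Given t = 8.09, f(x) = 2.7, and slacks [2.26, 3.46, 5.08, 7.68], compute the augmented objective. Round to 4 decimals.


Step 1: Compute log-barrier.
ln values: [0.8154, 1.2413, 1.6253, 2.0386]
phi = -(0.8154 + 1.2413 + 1.6253 + 2.0386) = -5.7206
Step 2: Compute augmented objective.
t*f(x) = 8.09*2.7 = 21.843
Total = 21.843 - 5.7206 = 16.1224


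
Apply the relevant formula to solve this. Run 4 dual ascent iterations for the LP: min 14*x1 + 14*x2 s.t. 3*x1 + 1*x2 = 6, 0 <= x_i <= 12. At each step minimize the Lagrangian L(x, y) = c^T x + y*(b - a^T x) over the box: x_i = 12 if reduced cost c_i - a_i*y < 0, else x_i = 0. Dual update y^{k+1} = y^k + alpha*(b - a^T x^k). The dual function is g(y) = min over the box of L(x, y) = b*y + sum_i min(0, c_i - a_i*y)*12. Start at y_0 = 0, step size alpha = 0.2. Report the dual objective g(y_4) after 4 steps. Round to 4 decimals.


Dual ascent for LP: min 14*x1 + 14*x2, 3*x1 + 1*x2 = 6, 0 <= x_i <= 12
Step 1: y^k = 0.0, reduced costs: (14.0, 14.0)
  x^k = (0.0, 0.0), subgradient = b - a^T x = 6.0
  y^{k+1} = 0.0 + 0.2*6.0 = 1.2
Step 2: y^k = 1.2, reduced costs: (10.4, 12.8)
  x^k = (0.0, 0.0), subgradient = b - a^T x = 6.0
  y^{k+1} = 1.2 + 0.2*6.0 = 2.4
Step 3: y^k = 2.4, reduced costs: (6.8, 11.6)
  x^k = (0.0, 0.0), subgradient = b - a^T x = 6.0
  y^{k+1} = 2.4 + 0.2*6.0 = 3.6
Step 4: y^k = 3.6, reduced costs: (3.2, 10.4)
  x^k = (0.0, 0.0), subgradient = b - a^T x = 6.0
  y^{k+1} = 3.6 + 0.2*6.0 = 4.8
Dual objective at y_4 = 4.8: reduced costs (-0.4, 9.2), box minimizer x = (12.0, 0.0)
g(y_4) = b*y + (c1 - a1*y)*x1 + (c2 - a2*y)*x2 = 6*4.8 + (-0.4)*12.0 + 9.2*0.0 = 28.8 - 4.8 + 0.0 = 24.0


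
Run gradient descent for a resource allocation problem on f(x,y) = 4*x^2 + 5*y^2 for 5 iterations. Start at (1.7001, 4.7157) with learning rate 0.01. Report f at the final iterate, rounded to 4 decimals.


Gradient descent on f(x,y) = 4*x^2 + 5*y^2.
Starting point: (1.7001, 4.7157), alpha = 0.01
Step 1: grad_x = 2*4*1.7001 = 13.6008, grad_y = 2*5*4.7157 = 47.157
  x_1 = 1.7001 - 0.01*13.6008 = 1.5641
  y_1 = 4.7157 - 0.01*47.157 = 4.2441
Step 2: grad_x = 2*4*1.5641 = 12.5127, grad_y = 2*5*4.2441 = 42.4413
  x_2 = 1.5641 - 0.01*12.5127 = 1.439
  y_2 = 4.2441 - 0.01*42.4413 = 3.8197
Step 3: grad_x = 2*4*1.439 = 11.5117, grad_y = 2*5*3.8197 = 38.1972
  x_3 = 1.439 - 0.01*11.5117 = 1.3238
  y_3 = 3.8197 - 0.01*38.1972 = 3.4377
Step 4: grad_x = 2*4*1.3238 = 10.5908, grad_y = 2*5*3.4377 = 34.3775
  x_4 = 1.3238 - 0.01*10.5908 = 1.2179
  y_4 = 3.4377 - 0.01*34.3775 = 3.094
Step 5: grad_x = 2*4*1.2179 = 9.7435, grad_y = 2*5*3.094 = 30.9397
  x_5 = 1.2179 - 0.01*9.7435 = 1.1205
  y_5 = 3.094 - 0.01*30.9397 = 2.7846
f(1.1205, 2.7846) = 4*1.1205^2 + 5*2.7846^2 = 43.7914


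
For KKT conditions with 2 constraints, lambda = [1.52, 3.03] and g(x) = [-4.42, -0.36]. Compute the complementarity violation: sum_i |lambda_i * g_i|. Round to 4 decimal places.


KKT complementary slackness check:
lambda_1 * g_1 = 1.52 * -4.42 = -6.7184
lambda_2 * g_2 = 3.03 * -0.36 = -1.0908
Total violation = 6.7184 + 1.0908 = 7.8092


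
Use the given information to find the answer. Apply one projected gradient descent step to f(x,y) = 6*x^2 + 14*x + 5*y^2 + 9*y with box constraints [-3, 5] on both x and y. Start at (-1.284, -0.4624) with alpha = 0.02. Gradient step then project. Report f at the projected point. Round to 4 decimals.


Step 1: Compute gradient at (-1.284, -0.4624).
grad_x = 2*6*-1.284 + 14 = -1.408
grad_y = 2*5*-0.4624 + 9 = 4.376
Step 2: Gradient step.
x_raw = -1.284 - 0.02*-1.408 = -1.2558
y_raw = -0.4624 - 0.02*4.376 = -0.5499
Step 3: Project onto [-3, 5].
x_proj = clip(-1.2558) = -1.2558
y_proj = clip(-0.5499) = -0.5499
Step 4: Evaluate f.
f(-1.2558, -0.5499) = -11.5562


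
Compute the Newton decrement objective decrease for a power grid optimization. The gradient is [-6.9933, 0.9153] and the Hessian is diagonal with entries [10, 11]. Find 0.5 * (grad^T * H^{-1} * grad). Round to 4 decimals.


Step 1: H is diagonal, so H^(-1) * g = [-0.6993, 0.0832].
Step 2: g^T H^(-1) g = sum_i g_i^2 / H_ii
  = (-6.9933)^2/10 + (0.9153)^2/11
  = 4.8906 + 0.0762 = 4.9668
Step 3: Objective decrease = 0.5 * g^T H^(-1) g = 2.4834


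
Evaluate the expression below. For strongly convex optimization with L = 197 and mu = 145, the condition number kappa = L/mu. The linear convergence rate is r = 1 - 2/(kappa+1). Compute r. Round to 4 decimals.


Step 1: Compute the condition number.
kappa = L/mu = 197/145 = 1.3586
Step 2: Compute the convergence rate.
r = 1 - 2/(kappa + 1) = 1 - 2*mu/(L + mu) = (L - mu)/(L + mu) = 52/342 = 0.152


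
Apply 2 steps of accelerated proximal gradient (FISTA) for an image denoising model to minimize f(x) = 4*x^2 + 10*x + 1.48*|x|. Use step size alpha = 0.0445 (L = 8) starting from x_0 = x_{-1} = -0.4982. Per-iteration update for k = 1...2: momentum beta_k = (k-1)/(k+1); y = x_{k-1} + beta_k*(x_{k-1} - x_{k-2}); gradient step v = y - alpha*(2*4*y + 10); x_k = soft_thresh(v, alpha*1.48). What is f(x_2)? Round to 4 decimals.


FISTA on f(x) = 4*x^2 + 10*x + 1.48*|x|
L = 8, alpha = 0.0445
Iteration 1: beta = 0.0, y = -0.4982 + 0.0*(-0.4982 + 0.4982) = -0.4982
  grad(y) = 6.0144, v = y - alpha*grad = -0.7658
  prox(v) = soft_thresh(-0.7658, 0.0659) = -0.7
Iteration 2: beta = 0.3333, y = -0.7 + 0.3333*(-0.7 + 0.4982) = -0.7672
  grad(y) = 3.8621, v = y - alpha*grad = -0.9391
  prox(v) = soft_thresh(-0.9391, 0.0659) = -0.8732
f(x_2) = 4*(-0.8732)^2 + 10*(-0.8732) + 1.48*|-0.8732| = -4.3898


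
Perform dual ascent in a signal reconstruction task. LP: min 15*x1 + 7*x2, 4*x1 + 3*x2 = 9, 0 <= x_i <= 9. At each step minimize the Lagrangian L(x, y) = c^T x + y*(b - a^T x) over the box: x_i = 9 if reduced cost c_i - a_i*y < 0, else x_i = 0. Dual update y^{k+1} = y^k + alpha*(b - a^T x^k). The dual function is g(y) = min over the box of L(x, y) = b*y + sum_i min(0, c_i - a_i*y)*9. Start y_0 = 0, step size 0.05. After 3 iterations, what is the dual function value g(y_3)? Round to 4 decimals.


Dual ascent for LP: min 15*x1 + 7*x2, 4*x1 + 3*x2 = 9, 0 <= x_i <= 9
Step 1: y^k = 0.0, reduced costs: (15.0, 7.0)
  x^k = (0.0, 0.0), subgradient = b - a^T x = 9.0
  y^{k+1} = 0.0 + 0.05*9.0 = 0.45
Step 2: y^k = 0.45, reduced costs: (13.2, 5.65)
  x^k = (0.0, 0.0), subgradient = b - a^T x = 9.0
  y^{k+1} = 0.45 + 0.05*9.0 = 0.9
Step 3: y^k = 0.9, reduced costs: (11.4, 4.3)
  x^k = (0.0, 0.0), subgradient = b - a^T x = 9.0
  y^{k+1} = 0.9 + 0.05*9.0 = 1.35
Dual objective at y_3 = 1.35: reduced costs (9.6, 2.95), box minimizer x = (0.0, 0.0)
g(y_3) = b*y + (c1 - a1*y)*x1 + (c2 - a2*y)*x2 = 9*1.35 + 9.6*0.0 + 2.95*0.0 = 12.15 + 0.0 + 0.0 = 12.15


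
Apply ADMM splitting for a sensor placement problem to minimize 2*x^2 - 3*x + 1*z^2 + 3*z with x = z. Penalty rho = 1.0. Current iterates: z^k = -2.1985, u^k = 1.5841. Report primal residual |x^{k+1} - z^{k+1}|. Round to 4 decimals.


ADMM iteration with rho = 1.0, z^k = -2.1985, u^k = 1.5841
Step 1: x-update.
Minimize 2*x^2 - 3*x + (1.0/2)*(x + 2.1985 + 1.5841)^2
FOC: (2*2 + 1.0)*x = 3 + 1.0*(-2.1985 - 1.5841)
x^{k+1} = -0.1565
Step 2: z-update.
Minimize 1*z^2 + 3*z + (1.0/2)*(-0.1565 - z + 1.5841)^2
FOC: (2*1 + 1.0)*z = -3 + 1.0*(-0.1565 + 1.5841)
z^{k+1} = -0.5241
Step 3: u-update.
u^{k+1} = 1.5841 - 0.1565 + 0.5241 = 1.9517
Step 4: Primal residual = |-0.1565 + 0.5241| = 0.3676


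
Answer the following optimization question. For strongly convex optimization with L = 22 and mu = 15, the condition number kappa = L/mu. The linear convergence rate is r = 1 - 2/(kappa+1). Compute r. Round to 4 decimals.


Step 1: Compute the condition number.
kappa = L/mu = 22/15 = 1.4667
Step 2: Compute the convergence rate.
r = 1 - 2/(kappa + 1) = 1 - 2*mu/(L + mu) = (L - mu)/(L + mu) = 7/37 = 0.1892


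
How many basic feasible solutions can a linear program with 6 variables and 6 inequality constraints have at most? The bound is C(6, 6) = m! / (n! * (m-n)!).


Each vertex corresponds to some choice of n active constraints out of m, so the number of vertices is at most C(m, n) = m! / (n!(m-n)!).
m = 6, n = 6
Numerator: 6 * 5 * 4 * 3 * 2 * 1
Denominator: 6! = 720
C(6, 6) = 1


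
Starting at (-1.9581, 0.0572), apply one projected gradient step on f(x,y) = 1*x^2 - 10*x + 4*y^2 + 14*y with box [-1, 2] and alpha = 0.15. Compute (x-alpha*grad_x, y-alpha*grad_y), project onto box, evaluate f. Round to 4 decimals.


Step 1: Compute gradient at (-1.9581, 0.0572).
grad_x = 2*1*-1.9581 - 10 = -13.9162
grad_y = 2*4*0.0572 + 14 = 14.4576
Step 2: Gradient step.
x_raw = -1.9581 - 0.15*-13.9162 = 0.1293
y_raw = 0.0572 - 0.15*14.4576 = -2.1114
Step 3: Project onto [-1, 2].
x_proj = clip(0.1293) = 0.1293
y_proj = clip(-2.1114) = -1.0
Step 4: Evaluate f.
f(0.1293, -1.0) = -11.2766


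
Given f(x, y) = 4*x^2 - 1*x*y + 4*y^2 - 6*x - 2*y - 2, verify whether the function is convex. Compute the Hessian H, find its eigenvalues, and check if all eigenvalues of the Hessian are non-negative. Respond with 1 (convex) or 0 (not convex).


The Hessian of f(x,y) = 4*x^2 - 1*x*y + 4*y^2 - 6*x - 2*y - 2 is:
H = [[8, -1], [-1, 8]]
Trace = 8 + 8 = 16
Determinant = 8*8 - (-1)^2 = 63
Discriminant = (16)^2 - 4*63 = 4.0
Eigenvalues: lambda_1 = 7.0, lambda_2 = 9.0
The function is convex.

1


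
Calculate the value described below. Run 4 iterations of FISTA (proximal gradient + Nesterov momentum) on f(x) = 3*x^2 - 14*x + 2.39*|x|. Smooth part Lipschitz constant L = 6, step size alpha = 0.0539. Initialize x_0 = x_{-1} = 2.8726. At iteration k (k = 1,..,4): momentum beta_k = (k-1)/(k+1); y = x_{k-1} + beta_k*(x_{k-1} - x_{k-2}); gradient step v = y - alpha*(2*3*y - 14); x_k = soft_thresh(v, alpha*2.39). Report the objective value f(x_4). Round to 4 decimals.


FISTA on f(x) = 3*x^2 - 14*x + 2.39*|x|
L = 6, alpha = 0.0539
Iteration 1: beta = 0.0, y = 2.8726 + 0.0*(2.8726 - 2.8726) = 2.8726
  grad(y) = 3.2356, v = y - alpha*grad = 2.6982
  prox(v) = soft_thresh(2.6982, 0.1288) = 2.5694
Iteration 2: beta = 0.3333, y = 2.5694 + 0.3333*(2.5694 - 2.8726) = 2.4683
  grad(y) = 0.8098, v = y - alpha*grad = 2.4247
  prox(v) = soft_thresh(2.4247, 0.1288) = 2.2958
Iteration 3: beta = 0.5, y = 2.2958 + 0.5*(2.2958 - 2.5694) = 2.1591
  grad(y) = -1.0456, v = y - alpha*grad = 2.2154
  prox(v) = soft_thresh(2.2154, 0.1288) = 2.0866
Iteration 4: beta = 0.6, y = 2.0866 + 0.6*(2.0866 - 2.2958) = 1.9611
  grad(y) = -2.2336, v = y - alpha*grad = 2.0815
  prox(v) = soft_thresh(2.0815, 0.1288) = 1.9526
f(x_4) = 3*1.9526^2 - 14*1.9526 + 2.39*|1.9526| = -11.2317


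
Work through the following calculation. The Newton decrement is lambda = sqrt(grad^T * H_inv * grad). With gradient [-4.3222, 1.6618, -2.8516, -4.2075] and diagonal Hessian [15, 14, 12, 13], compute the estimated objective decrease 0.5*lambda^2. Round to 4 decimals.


Step 1: H is diagonal, so H^(-1) * g = [-0.2881, 0.1187, -0.2376, -0.3237].
Step 2: g^T H^(-1) g = sum_i g_i^2 / H_ii
  = (-4.3222)^2/15 + (1.6618)^2/14 + (-2.8516)^2/12 + (-4.2075)^2/13
  = 1.2454 + 0.1973 + 0.6776 + 1.3618 = 3.4821
Step 3: Objective decrease = 0.5 * g^T H^(-1) g = 1.741


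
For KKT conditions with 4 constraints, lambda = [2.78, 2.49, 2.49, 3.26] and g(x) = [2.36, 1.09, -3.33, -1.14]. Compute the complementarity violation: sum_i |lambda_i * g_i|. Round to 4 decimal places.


KKT complementary slackness check:
lambda_1 * g_1 = 2.78 * 2.36 = 6.5608
lambda_2 * g_2 = 2.49 * 1.09 = 2.7141
lambda_3 * g_3 = 2.49 * -3.33 = -8.2917
lambda_4 * g_4 = 3.26 * -1.14 = -3.7164
Total violation = 6.5608 + 2.7141 + 8.2917 + 3.7164 = 21.283


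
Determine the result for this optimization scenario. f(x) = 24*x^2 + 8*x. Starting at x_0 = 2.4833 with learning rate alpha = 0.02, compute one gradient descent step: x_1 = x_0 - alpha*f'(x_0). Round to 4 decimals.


We compute the gradient at x_0 and apply the update.
f'(x) = 48*x + 8
f'(2.4833) = 48*2.4833 + 8 = 127.1984
x_1 = 2.4833 - 0.02*127.1984 = -0.0607


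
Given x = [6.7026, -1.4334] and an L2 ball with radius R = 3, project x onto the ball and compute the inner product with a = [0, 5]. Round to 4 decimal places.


Step 1: Compute ||x|| (intermediates to 6 decimals).
||x|| = sqrt(6.7026^2 + (-1.4334)^2) = 6.854158
Step 2: Project.
Since ||x|| > R, scale = R/||x|| = 3/6.854158 = 0.437691, proj(x) = scale * x
proj(x) = [2.933668, -0.627386]
Step 3: Dot product.
a^T * proj(x) = 0*2.933668 + 5*(-0.627386) = -3.1369


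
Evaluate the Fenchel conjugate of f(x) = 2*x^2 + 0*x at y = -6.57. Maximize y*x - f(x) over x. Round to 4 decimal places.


f*(y) = sup_x {y*x - a*x^2 - b*x} = sup_x {(y-b)*x - a*x^2}
FOC: (y - b) - 2a*x = 0 => x* = (y - b)/(2a)
x* = (-6.57 - 0)/(2*2) = -1.6425
f*(-6.57) = (y-b)^2/(4a) = (-6.57 - 0)^2/(4*2)
= 43.1649/8 = 5.3956


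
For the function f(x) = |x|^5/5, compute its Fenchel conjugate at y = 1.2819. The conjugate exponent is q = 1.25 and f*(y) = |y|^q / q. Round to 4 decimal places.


The conjugate exponent q satisfies 1/p + 1/q = 1.
p = 5, so q = 5/(5 - 1) = 1.25
|y|^q = 1.2819^1.25 = 1.364
f*(1.2819) = 1.364 / 1.25 = 1.0912


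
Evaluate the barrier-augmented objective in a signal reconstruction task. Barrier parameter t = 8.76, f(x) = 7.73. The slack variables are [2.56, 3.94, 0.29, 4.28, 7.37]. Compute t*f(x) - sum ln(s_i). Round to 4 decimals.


Step 1: Compute log-barrier.
ln values: [0.94, 1.3712, -1.2379, 1.454, 1.9974]
phi = -(0.94 + 1.3712 - 1.2379 + 1.454 + 1.9974) = -4.5247
Step 2: Compute augmented objective.
t*f(x) = 8.76*7.73 = 67.7148
Total = 67.7148 - 4.5247 = 63.1901


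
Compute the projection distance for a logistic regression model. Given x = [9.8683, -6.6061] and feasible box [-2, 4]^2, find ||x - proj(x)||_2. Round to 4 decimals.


Project each component onto [-2, 4].
clip(9.8683) = 4.0, clip(-6.6061) = -2.0
Projection = [4.0, -2.0]
Squared diffs: [34.4369, 21.2162]
Distance = sqrt(55.6531) = 7.4601


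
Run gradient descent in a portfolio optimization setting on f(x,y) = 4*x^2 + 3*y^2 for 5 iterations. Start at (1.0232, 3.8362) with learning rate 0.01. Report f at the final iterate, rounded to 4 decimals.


Gradient descent on f(x,y) = 4*x^2 + 3*y^2.
Starting point: (1.0232, 3.8362), alpha = 0.01
Step 1: grad_x = 2*4*1.0232 = 8.1856, grad_y = 2*3*3.8362 = 23.0172
  x_1 = 1.0232 - 0.01*8.1856 = 0.9413
  y_1 = 3.8362 - 0.01*23.0172 = 3.606
Step 2: grad_x = 2*4*0.9413 = 7.5308, grad_y = 2*3*3.606 = 21.6362
  x_2 = 0.9413 - 0.01*7.5308 = 0.866
  y_2 = 3.606 - 0.01*21.6362 = 3.3897
Step 3: grad_x = 2*4*0.866 = 6.9283, grad_y = 2*3*3.3897 = 20.338
  x_3 = 0.866 - 0.01*6.9283 = 0.7968
  y_3 = 3.3897 - 0.01*20.338 = 3.1863
Step 4: grad_x = 2*4*0.7968 = 6.374, grad_y = 2*3*3.1863 = 19.1177
  x_4 = 0.7968 - 0.01*6.374 = 0.733
  y_4 = 3.1863 - 0.01*19.1177 = 2.9951
Step 5: grad_x = 2*4*0.733 = 5.8641, grad_y = 2*3*2.9951 = 17.9707
  x_5 = 0.733 - 0.01*5.8641 = 0.6744
  y_5 = 2.9951 - 0.01*17.9707 = 2.8154
f(0.6744, 2.8154) = 4*0.6744^2 + 3*2.8154^2 = 25.5986


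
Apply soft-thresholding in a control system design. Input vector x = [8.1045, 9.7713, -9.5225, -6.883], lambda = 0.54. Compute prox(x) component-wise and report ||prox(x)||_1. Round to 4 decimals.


Soft-thresholding with lambda = 0.54:
prox(8.1045) = sign(8.1045)*max(|8.1045| - 0.54, 0) = 7.5645
prox(9.7713) = sign(9.7713)*max(|9.7713| - 0.54, 0) = 9.2313
prox(-9.5225) = sign(-9.5225)*max(|-9.5225| - 0.54, 0) = -8.9825
prox(-6.883) = sign(-6.883)*max(|-6.883| - 0.54, 0) = -6.343
prox(x) = [7.5645, 9.2313, -8.9825, -6.343]
||prox(x)||_1 = 7.5645 + 9.2313 + 8.9825 + 6.343 = 32.1213


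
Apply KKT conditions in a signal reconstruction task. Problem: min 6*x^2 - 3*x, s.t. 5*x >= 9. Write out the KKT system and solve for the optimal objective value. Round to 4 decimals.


Step 1: Try lambda = 0 (constraint inactive).
x_unc = 3/(2*6) = 0.25
Check: 5*0.25 = 1.25 < 9 -- violated!
Step 2: Constraint must be active: 5*x = 9
x* = 9/5 = 1.8
lambda = (2*6*1.8 - 3)/5 = 3.72
Step 3: Compute optimal value.
f(x*) = 6*1.8^2 - 3*1.8 = 14.04


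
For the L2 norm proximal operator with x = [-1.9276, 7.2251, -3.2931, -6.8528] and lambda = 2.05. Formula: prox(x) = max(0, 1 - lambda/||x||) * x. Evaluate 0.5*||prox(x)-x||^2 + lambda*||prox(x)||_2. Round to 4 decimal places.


Step 1: Compute ||x||.
||x|| = 10.6641
Step 2: Compute scaling factor.
scale = max(0, 1 - 2.05/10.6641) = 0.8078
Step 3: prox(x) = [-1.5571, 5.8362, -2.6601, -5.5355]
||prox(x)|| = 8.6141
Step 4: Proximal objective.
0.5*||prox-x||^2 = 2.1013
lambda*||prox|| = 17.6589
Total = 19.7602


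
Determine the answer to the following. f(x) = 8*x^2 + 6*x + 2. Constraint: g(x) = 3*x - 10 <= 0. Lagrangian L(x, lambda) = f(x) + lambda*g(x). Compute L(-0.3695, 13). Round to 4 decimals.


Step 1: Evaluate f(x).
f(-0.3695) = 8*(-0.3695)^2 + 6*(-0.3695) + 2 = 0.8752
Step 2: Evaluate g(x).
g(-0.3695) = 3*-0.3695 - 10 = -11.1085
Step 3: Compute Lagrangian.
L = 0.8752 + 13*-11.1085 = -143.5353


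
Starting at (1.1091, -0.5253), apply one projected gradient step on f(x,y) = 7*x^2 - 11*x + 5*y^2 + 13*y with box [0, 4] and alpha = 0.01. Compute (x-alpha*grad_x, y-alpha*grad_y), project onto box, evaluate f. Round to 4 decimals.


Step 1: Compute gradient at (1.1091, -0.5253).
grad_x = 2*7*1.1091 - 11 = 4.5274
grad_y = 2*5*-0.5253 + 13 = 7.747
Step 2: Gradient step.
x_raw = 1.1091 - 0.01*4.5274 = 1.0638
y_raw = -0.5253 - 0.01*7.747 = -0.6028
Step 3: Project onto [0, 4].
x_proj = clip(1.0638) = 1.0638
y_proj = clip(-0.6028) = 0.0
Step 4: Evaluate f.
f(1.0638, 0.0) = -3.78


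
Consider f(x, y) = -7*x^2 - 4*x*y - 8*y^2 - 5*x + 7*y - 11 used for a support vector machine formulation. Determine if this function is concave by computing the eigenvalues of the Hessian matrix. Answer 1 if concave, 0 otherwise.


The Hessian of f(x,y) = -7*x^2 - 4*x*y - 8*y^2 - 5*x + 7*y - 11 is:
H = [[-14, -4], [-4, -16]]
Trace = -14 - 16 = -30
Determinant = -14*-16 - (-4)^2 = 208
Discriminant = (-30)^2 - 4*208 = 68.0
Eigenvalues: lambda_1 = -19.1231, lambda_2 = -10.8769
The function is concave.

1


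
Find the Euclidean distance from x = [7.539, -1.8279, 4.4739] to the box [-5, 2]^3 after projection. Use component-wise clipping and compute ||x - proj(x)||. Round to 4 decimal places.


Project each component onto [-5, 2].
clip(7.539) = 2.0, clip(-1.8279) = -1.8279, clip(4.4739) = 2.0
Projection = [2.0, -1.8279, 2.0]
Squared diffs: [30.6805, 0.0, 6.1202]
Distance = sqrt(36.8007) = 6.0664


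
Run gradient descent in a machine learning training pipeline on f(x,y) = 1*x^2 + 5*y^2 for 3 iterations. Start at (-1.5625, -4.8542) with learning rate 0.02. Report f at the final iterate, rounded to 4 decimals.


Gradient descent on f(x,y) = 1*x^2 + 5*y^2.
Starting point: (-1.5625, -4.8542), alpha = 0.02
Step 1: grad_x = 2*1*-1.5625 = -3.125, grad_y = 2*5*-4.8542 = -48.542
  x_1 = -1.5625 - 0.02*-3.125 = -1.5
  y_1 = -4.8542 - 0.02*-48.542 = -3.8834
Step 2: grad_x = 2*1*-1.5 = -3.0, grad_y = 2*5*-3.8834 = -38.8336
  x_2 = -1.5 - 0.02*-3.0 = -1.44
  y_2 = -3.8834 - 0.02*-38.8336 = -3.1067
Step 3: grad_x = 2*1*-1.44 = -2.88, grad_y = 2*5*-3.1067 = -31.0669
  x_3 = -1.44 - 0.02*-2.88 = -1.3824
  y_3 = -3.1067 - 0.02*-31.0669 = -2.4854
f(-1.3824, -2.4854) = 1*(-1.3824)^2 + 5*(-2.4854)^2 = 32.7959


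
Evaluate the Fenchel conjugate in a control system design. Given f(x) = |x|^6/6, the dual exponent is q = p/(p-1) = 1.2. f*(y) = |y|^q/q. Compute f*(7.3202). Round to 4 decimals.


The conjugate exponent q satisfies 1/p + 1/q = 1.
p = 6, so q = 6/(6 - 1) = 1.2
|y|^q = 7.3202^1.2 = 10.9
f*(7.3202) = 10.9 / 1.2 = 9.0834


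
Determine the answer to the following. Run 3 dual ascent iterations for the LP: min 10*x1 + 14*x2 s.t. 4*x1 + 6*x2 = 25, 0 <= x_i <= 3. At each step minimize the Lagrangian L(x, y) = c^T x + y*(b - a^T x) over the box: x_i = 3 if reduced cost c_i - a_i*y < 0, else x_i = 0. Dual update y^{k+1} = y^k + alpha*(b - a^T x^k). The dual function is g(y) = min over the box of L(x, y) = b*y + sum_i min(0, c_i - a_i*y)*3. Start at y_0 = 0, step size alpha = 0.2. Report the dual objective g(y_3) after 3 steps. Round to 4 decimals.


Dual ascent for LP: min 10*x1 + 14*x2, 4*x1 + 6*x2 = 25, 0 <= x_i <= 3
Step 1: y^k = 0.0, reduced costs: (10.0, 14.0)
  x^k = (0.0, 0.0), subgradient = b - a^T x = 25.0
  y^{k+1} = 0.0 + 0.2*25.0 = 5.0
Step 2: y^k = 5.0, reduced costs: (-10.0, -16.0)
  x^k = (3.0, 3.0), subgradient = b - a^T x = -5.0
  y^{k+1} = 5.0 + 0.2*-5.0 = 4.0
Step 3: y^k = 4.0, reduced costs: (-6.0, -10.0)
  x^k = (3.0, 3.0), subgradient = b - a^T x = -5.0
  y^{k+1} = 4.0 + 0.2*-5.0 = 3.0
Dual objective at y_3 = 3.0: reduced costs (-2.0, -4.0), box minimizer x = (3.0, 3.0)
g(y_3) = b*y + (c1 - a1*y)*x1 + (c2 - a2*y)*x2 = 25*3.0 + (-2.0)*3.0 + (-4.0)*3.0 = 75.0 - 6.0 - 12.0 = 57.0


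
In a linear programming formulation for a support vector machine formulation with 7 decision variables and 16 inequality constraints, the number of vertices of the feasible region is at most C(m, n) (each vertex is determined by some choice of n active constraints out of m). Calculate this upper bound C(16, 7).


Each vertex corresponds to some choice of n active constraints out of m, so the number of vertices is at most C(m, n) = m! / (n!(m-n)!).
m = 16, n = 7
Numerator: 16 * 15 * 14 * 13 * 12 * 11 * 10
Denominator: 7! = 5040
C(16, 7) = 11440


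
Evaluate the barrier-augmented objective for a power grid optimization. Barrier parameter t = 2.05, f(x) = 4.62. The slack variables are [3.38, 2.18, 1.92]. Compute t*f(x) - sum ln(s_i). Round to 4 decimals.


Step 1: Compute log-barrier.
ln values: [1.2179, 0.7793, 0.6523]
phi = -(1.2179 + 0.7793 + 0.6523) = -2.6495
Step 2: Compute augmented objective.
t*f(x) = 2.05*4.62 = 9.471
Total = 9.471 - 2.6495 = 6.8215


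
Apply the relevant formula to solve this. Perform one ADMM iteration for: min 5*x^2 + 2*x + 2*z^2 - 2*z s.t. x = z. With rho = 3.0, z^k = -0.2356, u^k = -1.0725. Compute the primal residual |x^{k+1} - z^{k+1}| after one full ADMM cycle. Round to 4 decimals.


ADMM iteration with rho = 3.0, z^k = -0.2356, u^k = -1.0725
Step 1: x-update.
Minimize 5*x^2 + 2*x + (3.0/2)*(x + 0.2356 - 1.0725)^2
FOC: (2*5 + 3.0)*x = -2 + 3.0*(-0.2356 + 1.0725)
x^{k+1} = 0.0393
Step 2: z-update.
Minimize 2*z^2 - 2*z + (3.0/2)*(0.0393 - z - 1.0725)^2
FOC: (2*2 + 3.0)*z = 2 + 3.0*(0.0393 - 1.0725)
z^{k+1} = -0.1571
Step 3: u-update.
u^{k+1} = -1.0725 + 0.0393 + 0.1571 = -0.8761
Step 4: Primal residual = |0.0393 + 0.1571| = 0.1964


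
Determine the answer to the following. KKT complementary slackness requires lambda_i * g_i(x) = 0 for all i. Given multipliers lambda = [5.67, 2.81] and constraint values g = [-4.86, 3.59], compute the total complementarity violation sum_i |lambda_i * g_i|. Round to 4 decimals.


KKT complementary slackness check:
lambda_1 * g_1 = 5.67 * -4.86 = -27.5562
lambda_2 * g_2 = 2.81 * 3.59 = 10.0879
Total violation = 27.5562 + 10.0879 = 37.6441


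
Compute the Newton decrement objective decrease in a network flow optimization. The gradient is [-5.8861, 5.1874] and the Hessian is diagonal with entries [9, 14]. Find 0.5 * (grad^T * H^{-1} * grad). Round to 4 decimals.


Step 1: H is diagonal, so H^(-1) * g = [-0.654, 0.3705].
Step 2: g^T H^(-1) g = sum_i g_i^2 / H_ii
  = (-5.8861)^2/9 + (5.1874)^2/14
  = 3.8496 + 1.9221 = 5.7717
Step 3: Objective decrease = 0.5 * g^T H^(-1) g = 2.8858


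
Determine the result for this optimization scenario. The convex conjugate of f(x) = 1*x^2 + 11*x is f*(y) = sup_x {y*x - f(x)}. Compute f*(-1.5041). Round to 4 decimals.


f*(y) = sup_x {y*x - a*x^2 - b*x} = sup_x {(y-b)*x - a*x^2}
FOC: (y - b) - 2a*x = 0 => x* = (y - b)/(2a)
x* = (-1.5041 - 11)/(2*1) = -6.2521
f*(-1.5041) = (y-b)^2/(4a) = (-1.5041 - 11)^2/(4*1)
= 156.3525/4 = 39.0881


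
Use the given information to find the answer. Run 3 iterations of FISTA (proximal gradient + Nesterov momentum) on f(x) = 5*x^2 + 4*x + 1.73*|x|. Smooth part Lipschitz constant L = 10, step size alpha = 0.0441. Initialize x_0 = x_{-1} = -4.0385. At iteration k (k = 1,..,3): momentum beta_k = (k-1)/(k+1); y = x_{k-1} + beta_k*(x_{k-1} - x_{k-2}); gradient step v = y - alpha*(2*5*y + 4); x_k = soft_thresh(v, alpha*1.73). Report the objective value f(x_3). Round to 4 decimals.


FISTA on f(x) = 5*x^2 + 4*x + 1.73*|x|
L = 10, alpha = 0.0441
Iteration 1: beta = 0.0, y = -4.0385 + 0.0*(-4.0385 + 4.0385) = -4.0385
  grad(y) = -36.385, v = y - alpha*grad = -2.4339
  prox(v) = soft_thresh(-2.4339, 0.0763) = -2.3576
Iteration 2: beta = 0.3333, y = -2.3576 + 0.3333*(-2.3576 + 4.0385) = -1.7973
  grad(y) = -13.9734, v = y - alpha*grad = -1.1811
  prox(v) = soft_thresh(-1.1811, 0.0763) = -1.1048
Iteration 3: beta = 0.5, y = -1.1048 + 0.5*(-1.1048 + 2.3576) = -0.4784
  grad(y) = -0.7841, v = y - alpha*grad = -0.4438
  prox(v) = soft_thresh(-0.4438, 0.0763) = -0.3675
f(x_3) = 5*(-0.3675)^2 + 4*(-0.3675) + 1.73*|-0.3675| = -0.1589


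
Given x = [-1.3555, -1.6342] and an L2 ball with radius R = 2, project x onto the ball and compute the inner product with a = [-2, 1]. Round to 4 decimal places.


Step 1: Compute ||x|| (intermediates to 6 decimals).
||x|| = sqrt((-1.3555)^2 + (-1.6342)^2) = 2.123203
Step 2: Project.
Since ||x|| > R, scale = R/||x|| = 2/2.123203 = 0.941973, proj(x) = scale * x
proj(x) = [-1.276844, -1.539372]
Step 3: Dot product.
a^T * proj(x) = -2*(-1.276844) + 1*(-1.539372) = 1.0143


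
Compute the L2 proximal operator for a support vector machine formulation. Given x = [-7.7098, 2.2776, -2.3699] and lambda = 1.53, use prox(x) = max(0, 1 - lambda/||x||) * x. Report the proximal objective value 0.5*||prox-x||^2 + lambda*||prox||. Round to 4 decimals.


Step 1: Compute ||x||.
||x|| = 8.3812
Step 2: Compute scaling factor.
scale = max(0, 1 - 1.53/8.3812) = 0.8174
Step 3: prox(x) = [-6.3024, 1.8618, -1.9373]
||prox(x)|| = 6.8512
Step 4: Proximal objective.
0.5*||prox-x||^2 = 1.1705
lambda*||prox|| = 10.4823
Total = 11.6528


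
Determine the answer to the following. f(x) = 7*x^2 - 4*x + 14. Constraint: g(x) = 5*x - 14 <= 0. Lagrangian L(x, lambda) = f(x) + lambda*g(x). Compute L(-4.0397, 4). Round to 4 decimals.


Step 1: Evaluate f(x).
f(-4.0397) = 7*(-4.0397)^2 - 4*(-4.0397) + 14 = 144.393
Step 2: Evaluate g(x).
g(-4.0397) = 5*-4.0397 - 14 = -34.1985
Step 3: Compute Lagrangian.
L = 144.393 + 4*-34.1985 = 7.599


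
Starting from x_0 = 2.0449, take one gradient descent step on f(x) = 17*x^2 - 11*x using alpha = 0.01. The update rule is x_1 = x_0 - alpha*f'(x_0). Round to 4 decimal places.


We compute the gradient at x_0 and apply the update.
f'(x) = 34*x - 11
f'(2.0449) = 34*2.0449 - 11 = 58.5266
x_1 = 2.0449 - 0.01*58.5266 = 1.4596


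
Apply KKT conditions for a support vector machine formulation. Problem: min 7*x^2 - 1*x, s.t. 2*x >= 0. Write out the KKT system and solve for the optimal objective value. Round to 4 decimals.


Step 1: Try lambda = 0 (constraint inactive).
Stationarity: 2*7*x - 1 = 0
x* = 1/(2*7) = 1/14 = 0.0714 (rounded; the exact value 1/14 is used below)
Check constraint: 2*0.0714 = 0.1428 >= 0 -- satisfied.
Step 2: Compute optimal value.
f(x*) = 7*(1/14)^2 - 1*(1/14) = -0.0357


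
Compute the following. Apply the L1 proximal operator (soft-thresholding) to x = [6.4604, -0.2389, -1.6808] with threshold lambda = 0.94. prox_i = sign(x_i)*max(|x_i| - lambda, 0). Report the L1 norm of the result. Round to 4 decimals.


Soft-thresholding with lambda = 0.94:
prox(6.4604) = sign(6.4604)*max(|6.4604| - 0.94, 0) = 5.5204
prox(-0.2389) = sign(-0.2389)*max(|-0.2389| - 0.94, 0) = 0.0
prox(-1.6808) = sign(-1.6808)*max(|-1.6808| - 0.94, 0) = -0.7408
prox(x) = [5.5204, 0.0, -0.7408]
||prox(x)||_1 = 5.5204 + 0.0 + 0.7408 = 6.2612


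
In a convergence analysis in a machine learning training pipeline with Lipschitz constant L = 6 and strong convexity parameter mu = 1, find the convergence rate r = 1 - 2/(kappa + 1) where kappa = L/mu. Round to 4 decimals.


Step 1: Compute the condition number.
kappa = L/mu = 6/1 = 6.0
Step 2: Compute the convergence rate.
r = 1 - 2/(kappa + 1) = 1 - 2*mu/(L + mu) = (L - mu)/(L + mu) = 5/7 = 0.7143


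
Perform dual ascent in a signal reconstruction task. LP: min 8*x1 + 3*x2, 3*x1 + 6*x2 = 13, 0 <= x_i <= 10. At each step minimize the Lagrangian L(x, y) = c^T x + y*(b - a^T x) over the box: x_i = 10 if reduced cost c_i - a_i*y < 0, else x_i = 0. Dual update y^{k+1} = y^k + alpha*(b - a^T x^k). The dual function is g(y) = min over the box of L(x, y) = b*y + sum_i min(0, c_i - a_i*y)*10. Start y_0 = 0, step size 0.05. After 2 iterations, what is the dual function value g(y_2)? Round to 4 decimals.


Dual ascent for LP: min 8*x1 + 3*x2, 3*x1 + 6*x2 = 13, 0 <= x_i <= 10
Step 1: y^k = 0.0, reduced costs: (8.0, 3.0)
  x^k = (0.0, 0.0), subgradient = b - a^T x = 13.0
  y^{k+1} = 0.0 + 0.05*13.0 = 0.65
Step 2: y^k = 0.65, reduced costs: (6.05, -0.9)
  x^k = (0.0, 10.0), subgradient = b - a^T x = -47.0
  y^{k+1} = 0.65 + 0.05*-47.0 = -1.7
Dual objective at y_2 = -1.7: reduced costs (13.1, 13.2), box minimizer x = (0.0, 0.0)
g(y_2) = b*y + (c1 - a1*y)*x1 + (c2 - a2*y)*x2 = 13*(-1.7) + 13.1*0.0 + 13.2*0.0 = -22.1 + 0.0 + 0.0 = -22.1


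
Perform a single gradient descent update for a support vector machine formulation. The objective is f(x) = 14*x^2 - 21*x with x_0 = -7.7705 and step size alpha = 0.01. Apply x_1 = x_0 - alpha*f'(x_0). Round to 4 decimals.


We compute the gradient at x_0 and apply the update.
f'(x) = 28*x - 21
f'(-7.7705) = 28*-7.7705 - 21 = -238.574
x_1 = -7.7705 - 0.01*-238.574 = -5.3848


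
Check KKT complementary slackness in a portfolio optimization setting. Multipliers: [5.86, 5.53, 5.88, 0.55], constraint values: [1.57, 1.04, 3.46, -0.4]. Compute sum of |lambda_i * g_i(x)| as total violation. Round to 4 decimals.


KKT complementary slackness check:
lambda_1 * g_1 = 5.86 * 1.57 = 9.2002
lambda_2 * g_2 = 5.53 * 1.04 = 5.7512
lambda_3 * g_3 = 5.88 * 3.46 = 20.3448
lambda_4 * g_4 = 0.55 * -0.4 = -0.22
Total violation = 9.2002 + 5.7512 + 20.3448 + 0.22 = 35.5162


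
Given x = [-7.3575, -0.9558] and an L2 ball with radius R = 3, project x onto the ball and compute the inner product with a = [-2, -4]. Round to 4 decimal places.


Step 1: Compute ||x|| (intermediates to 6 decimals).
||x|| = sqrt((-7.3575)^2 + (-0.9558)^2) = 7.419323
Step 2: Project.
Since ||x|| > R, scale = R/||x|| = 3/7.419323 = 0.40435, proj(x) = scale * x
proj(x) = [-2.975005, -0.386478]
Step 3: Dot product.
a^T * proj(x) = -2*(-2.975005) - 4*(-0.386478) = 7.4959


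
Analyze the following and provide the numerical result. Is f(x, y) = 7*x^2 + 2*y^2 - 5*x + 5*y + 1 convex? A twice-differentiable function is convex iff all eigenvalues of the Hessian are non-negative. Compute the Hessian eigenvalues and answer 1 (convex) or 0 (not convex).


The Hessian of f(x,y) = 7*x^2 + 2*y^2 - 5*x + 5*y + 1 is:
H = [[14, 0], [0, 4]]
Trace = 14 + 4 = 18
Determinant = 14*4 - (0)^2 = 56
Discriminant = (18)^2 - 4*56 = 100.0
Eigenvalues: lambda_1 = 4.0, lambda_2 = 14.0
The function is convex.

1


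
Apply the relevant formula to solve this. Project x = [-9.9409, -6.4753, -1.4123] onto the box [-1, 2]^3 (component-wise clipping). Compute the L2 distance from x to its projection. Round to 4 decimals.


Project each component onto [-1, 2].
clip(-9.9409) = -1.0, clip(-6.4753) = -1.0, clip(-1.4123) = -1.0
Projection = [-1.0, -1.0, -1.0]
Squared diffs: [79.9397, 29.9789, 0.17]
Distance = sqrt(110.0886) = 10.4923


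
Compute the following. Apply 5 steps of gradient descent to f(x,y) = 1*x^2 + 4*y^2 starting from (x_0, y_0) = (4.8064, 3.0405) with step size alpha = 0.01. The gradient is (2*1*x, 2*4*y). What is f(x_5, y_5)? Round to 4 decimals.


Gradient descent on f(x,y) = 1*x^2 + 4*y^2.
Starting point: (4.8064, 3.0405), alpha = 0.01
Step 1: grad_x = 2*1*4.8064 = 9.6128, grad_y = 2*4*3.0405 = 24.324
  x_1 = 4.8064 - 0.01*9.6128 = 4.7103
  y_1 = 3.0405 - 0.01*24.324 = 2.7973
Step 2: grad_x = 2*1*4.7103 = 9.4205, grad_y = 2*4*2.7973 = 22.3781
  x_2 = 4.7103 - 0.01*9.4205 = 4.6161
  y_2 = 2.7973 - 0.01*22.3781 = 2.5735
Step 3: grad_x = 2*1*4.6161 = 9.2321, grad_y = 2*4*2.5735 = 20.5878
  x_3 = 4.6161 - 0.01*9.2321 = 4.5237
  y_3 = 2.5735 - 0.01*20.5878 = 2.3676
Step 4: grad_x = 2*1*4.5237 = 9.0475, grad_y = 2*4*2.3676 = 18.9408
  x_4 = 4.5237 - 0.01*9.0475 = 4.4333
  y_4 = 2.3676 - 0.01*18.9408 = 2.1782
Step 5: grad_x = 2*1*4.4333 = 8.8665, grad_y = 2*4*2.1782 = 17.4255
  x_5 = 4.4333 - 0.01*8.8665 = 4.3446
  y_5 = 2.1782 - 0.01*17.4255 = 2.0039
f(4.3446, 2.0039) = 1*4.3446^2 + 4*2.0039^2 = 34.9387


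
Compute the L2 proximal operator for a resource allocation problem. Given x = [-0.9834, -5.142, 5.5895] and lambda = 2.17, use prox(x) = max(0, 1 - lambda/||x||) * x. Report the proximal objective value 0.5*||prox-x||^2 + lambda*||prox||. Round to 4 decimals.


Step 1: Compute ||x||.
||x|| = 7.6583
Step 2: Compute scaling factor.
scale = max(0, 1 - 2.17/7.6583) = 0.7166
Step 3: prox(x) = [-0.7048, -3.685, 4.0057]
||prox(x)|| = 5.4883
Step 4: Proximal objective.
0.5*||prox-x||^2 = 2.3545
lambda*||prox|| = 11.9096
Total = 14.2641


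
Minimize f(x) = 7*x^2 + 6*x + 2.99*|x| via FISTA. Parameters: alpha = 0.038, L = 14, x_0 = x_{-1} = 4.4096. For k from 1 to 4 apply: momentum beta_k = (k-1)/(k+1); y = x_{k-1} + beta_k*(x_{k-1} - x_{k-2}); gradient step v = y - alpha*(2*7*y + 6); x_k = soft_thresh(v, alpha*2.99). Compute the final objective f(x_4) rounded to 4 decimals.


FISTA on f(x) = 7*x^2 + 6*x + 2.99*|x|
L = 14, alpha = 0.038
Iteration 1: beta = 0.0, y = 4.4096 + 0.0*(4.4096 - 4.4096) = 4.4096
  grad(y) = 67.7344, v = y - alpha*grad = 1.8357
  prox(v) = soft_thresh(1.8357, 0.1136) = 1.7221
Iteration 2: beta = 0.3333, y = 1.7221 + 0.3333*(1.7221 - 4.4096) = 0.8262
  grad(y) = 17.5672, v = y - alpha*grad = 0.1587
  prox(v) = soft_thresh(0.1587, 0.1136) = 0.0451
Iteration 3: beta = 0.5, y = 0.0451 + 0.5*(0.0451 - 1.7221) = -0.7935
  grad(y) = -5.1083, v = y - alpha*grad = -0.5993
  prox(v) = soft_thresh(-0.5993, 0.1136) = -0.4857
Iteration 4: beta = 0.6, y = -0.4857 + 0.6*(-0.4857 - 0.0451) = -0.8042
  grad(y) = -5.2585, v = y - alpha*grad = -0.6044
  prox(v) = soft_thresh(-0.6044, 0.1136) = -0.4907
f(x_4) = 7*(-0.4907)^2 + 6*(-0.4907) + 2.99*|-0.4907| = 0.2086


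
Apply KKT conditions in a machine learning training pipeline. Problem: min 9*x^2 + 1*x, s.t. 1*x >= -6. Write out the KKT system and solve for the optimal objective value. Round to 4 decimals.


Step 1: Try lambda = 0 (constraint inactive).
Stationarity: 2*9*x + 1 = 0
x* = -1/(2*9) = -1/18 = -0.0556 (rounded; the exact value -1/18 is used below)
Check constraint: 1*-0.0556 = -0.0556 >= -6 -- satisfied.
Step 2: Compute optimal value.
f(x*) = 9*(-1/18)^2 + 1*(-1/18) = -0.0278


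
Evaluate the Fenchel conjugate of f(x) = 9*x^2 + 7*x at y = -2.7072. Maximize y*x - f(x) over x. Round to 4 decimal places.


f*(y) = sup_x {y*x - a*x^2 - b*x} = sup_x {(y-b)*x - a*x^2}
FOC: (y - b) - 2a*x = 0 => x* = (y - b)/(2a)
x* = (-2.7072 - 7)/(2*9) = -0.5393
f*(-2.7072) = (y-b)^2/(4a) = (-2.7072 - 7)^2/(4*9)
= 94.2297/36 = 2.6175


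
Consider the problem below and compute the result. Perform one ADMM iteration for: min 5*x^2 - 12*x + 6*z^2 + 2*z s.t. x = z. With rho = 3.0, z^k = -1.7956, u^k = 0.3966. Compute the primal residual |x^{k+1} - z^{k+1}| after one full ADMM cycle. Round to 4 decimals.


ADMM iteration with rho = 3.0, z^k = -1.7956, u^k = 0.3966
Step 1: x-update.
Minimize 5*x^2 - 12*x + (3.0/2)*(x + 1.7956 + 0.3966)^2
FOC: (2*5 + 3.0)*x = 12 + 3.0*(-1.7956 - 0.3966)
x^{k+1} = 0.4172
Step 2: z-update.
Minimize 6*z^2 + 2*z + (3.0/2)*(0.4172 - z + 0.3966)^2
FOC: (2*6 + 3.0)*z = -2 + 3.0*(0.4172 + 0.3966)
z^{k+1} = 0.0294
Step 3: u-update.
u^{k+1} = 0.3966 + 0.4172 - 0.0294 = 0.7844
Step 4: Primal residual = |0.4172 - 0.0294| = 0.3878


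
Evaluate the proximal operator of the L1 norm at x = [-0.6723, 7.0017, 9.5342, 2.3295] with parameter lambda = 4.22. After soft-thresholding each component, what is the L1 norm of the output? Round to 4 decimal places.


Soft-thresholding with lambda = 4.22:
prox(-0.6723) = sign(-0.6723)*max(|-0.6723| - 4.22, 0) = 0.0
prox(7.0017) = sign(7.0017)*max(|7.0017| - 4.22, 0) = 2.7817
prox(9.5342) = sign(9.5342)*max(|9.5342| - 4.22, 0) = 5.3142
prox(2.3295) = sign(2.3295)*max(|2.3295| - 4.22, 0) = 0.0
prox(x) = [0.0, 2.7817, 5.3142, 0.0]
||prox(x)||_1 = 0.0 + 2.7817 + 5.3142 + 0.0 = 8.0959


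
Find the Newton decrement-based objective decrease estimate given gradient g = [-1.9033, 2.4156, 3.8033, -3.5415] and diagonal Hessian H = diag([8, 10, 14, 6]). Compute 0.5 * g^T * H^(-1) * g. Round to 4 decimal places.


Step 1: H is diagonal, so H^(-1) * g = [-0.2379, 0.2416, 0.2717, -0.5903].
Step 2: g^T H^(-1) g = sum_i g_i^2 / H_ii
  = (-1.9033)^2/8 + (2.4156)^2/10 + (3.8033)^2/14 + (-3.5415)^2/6
  = 0.4528 + 0.5835 + 1.0332 + 2.0904 = 4.1599
Step 3: Objective decrease = 0.5 * g^T H^(-1) g = 2.08


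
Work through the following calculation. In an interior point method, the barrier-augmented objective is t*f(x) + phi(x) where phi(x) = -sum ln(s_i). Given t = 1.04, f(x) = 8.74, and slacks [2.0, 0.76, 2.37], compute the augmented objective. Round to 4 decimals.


Step 1: Compute log-barrier.
ln values: [0.6931, -0.2744, 0.8629]
phi = -(0.6931 - 0.2744 + 0.8629) = -1.2816
Step 2: Compute augmented objective.
t*f(x) = 1.04*8.74 = 9.0896
Total = 9.0896 - 1.2816 = 7.808


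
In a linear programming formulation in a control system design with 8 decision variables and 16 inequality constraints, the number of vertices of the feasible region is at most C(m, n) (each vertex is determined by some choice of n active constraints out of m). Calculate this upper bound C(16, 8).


Each vertex corresponds to some choice of n active constraints out of m, so the number of vertices is at most C(m, n) = m! / (n!(m-n)!).
m = 16, n = 8
Numerator: 16 * 15 * 14 * 13 * 12 * 11 * 10 * 9
Denominator: 8! = 40320
C(16, 8) = 12870


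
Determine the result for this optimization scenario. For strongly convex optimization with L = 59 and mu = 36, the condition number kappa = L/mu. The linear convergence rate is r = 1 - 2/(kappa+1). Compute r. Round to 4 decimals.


Step 1: Compute the condition number.
kappa = L/mu = 59/36 = 1.6389
Step 2: Compute the convergence rate.
r = 1 - 2/(kappa + 1) = 1 - 2*mu/(L + mu) = (L - mu)/(L + mu) = 23/95 = 0.2421


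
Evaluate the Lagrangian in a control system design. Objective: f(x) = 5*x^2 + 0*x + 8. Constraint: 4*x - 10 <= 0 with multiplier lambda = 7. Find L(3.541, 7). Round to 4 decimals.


Step 1: Evaluate f(x).
f(3.541) = 5*3.541^2 + 0*3.541 + 8 = 70.6934
Step 2: Evaluate g(x).
g(3.541) = 4*3.541 - 10 = 4.164
Step 3: Compute Lagrangian.
L = 70.6934 + 7*4.164 = 99.8414


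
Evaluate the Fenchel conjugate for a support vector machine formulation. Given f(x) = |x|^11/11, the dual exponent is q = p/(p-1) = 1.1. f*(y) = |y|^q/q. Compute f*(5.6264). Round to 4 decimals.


The conjugate exponent q satisfies 1/p + 1/q = 1.
p = 11, so q = 11/(11 - 1) = 1.1
|y|^q = 5.6264^1.1 = 6.6873
f*(5.6264) = 6.6873 / 1.1 = 6.0794


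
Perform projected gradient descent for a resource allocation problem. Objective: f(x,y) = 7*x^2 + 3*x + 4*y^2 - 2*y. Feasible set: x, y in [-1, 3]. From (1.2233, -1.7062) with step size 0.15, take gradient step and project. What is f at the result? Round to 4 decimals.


Step 1: Compute gradient at (1.2233, -1.7062).
grad_x = 2*7*1.2233 + 3 = 20.1262
grad_y = 2*4*-1.7062 - 2 = -15.6496
Step 2: Gradient step.
x_raw = 1.2233 - 0.15*20.1262 = -1.7956
y_raw = -1.7062 - 0.15*-15.6496 = 0.6412
Step 3: Project onto [-1, 3].
x_proj = clip(-1.7956) = -1.0
y_proj = clip(0.6412) = 0.6412
Step 4: Evaluate f.
f(-1.0, 0.6412) = 4.3623
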